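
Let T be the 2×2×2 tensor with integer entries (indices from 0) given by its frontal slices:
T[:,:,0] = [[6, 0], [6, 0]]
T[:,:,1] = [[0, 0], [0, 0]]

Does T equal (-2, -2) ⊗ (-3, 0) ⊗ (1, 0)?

Yes

Reconstruct entrywise from the claimed factors. For example, T[1,0,1] = 0 and Σₗ aₗ[1]bₗ[0]cₗ[1] = (-2)·(-3)·(0) = 0; checking all 8 entries, every one matches. The claim holds.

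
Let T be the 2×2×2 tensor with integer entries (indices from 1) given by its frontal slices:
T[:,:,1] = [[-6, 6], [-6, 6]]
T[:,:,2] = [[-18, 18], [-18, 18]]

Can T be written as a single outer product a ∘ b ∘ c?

If T = a ∘ b ∘ c then every fibre of T is a multiple of the corresponding factor, so read the factors off the fibres through the nonzero entry T[1,1,1] = -6.
The mode-1 fibre T[:,1,1] = [-6, -6] gives a = (1, 1) (primitive direction); the mode-2 fibre T[1,:,1] = [-6, 6] gives b = (1, -1); then c[k] = T[1,1,k] / (a[1]·b[1]) = [-6, -18] / 1 = (-6, -18).
Expanding (1, 1) ∘ (1, -1) ∘ (-6, -18) reproduces all 8 entries of T, so T = (1, 1) ∘ (1, -1) ∘ (-6, -18) and rank(T) ≤ 1.
Equivalently every frontal slice T[:,:,k] is c[k] times the rank-1 matrix (1, 1) ∘ (1, -1). So T has rank 1 (it is nonzero).

Yes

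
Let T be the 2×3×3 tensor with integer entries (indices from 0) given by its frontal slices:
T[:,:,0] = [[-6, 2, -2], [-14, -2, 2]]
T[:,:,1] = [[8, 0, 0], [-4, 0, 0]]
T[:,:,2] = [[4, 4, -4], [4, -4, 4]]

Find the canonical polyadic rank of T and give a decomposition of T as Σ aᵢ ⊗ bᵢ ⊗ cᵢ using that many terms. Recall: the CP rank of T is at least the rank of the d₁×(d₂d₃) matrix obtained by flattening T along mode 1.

Lower bound: the mode-3 unfolding of T (rows indexed by k, columns by (i,j) = (0,0), (0,1), (0,2), (1,0), (1,1), (1,2)) is [[-6, 2, -2, -14, -2, 2], [8, 0, 0, -4, 0, 0], [4, 4, -4, 4, -4, 4]].
There the 3×3 minor on rows k ∈ {0, 1, 2}, columns (i,j) ∈ {(0,0), (0,1), (1,0)} is det [[-6, 2, -14], [8, 0, -4], [4, 4, 4]] = -640 ≠ 0, so this unfolding has rank ≥ 3; CP rank is at least every unfolding rank, so rank(T) ≥ 3. (Unfolding ranks only ever bound the CP rank from below — rank(T) can be strictly larger than all of them — so the matching upper bound has to come from an explicit 3-term decomposition.)
Upper bound: T is a sum of 3 rank-1 terms, T = (0, 1) ⊗ (1, 0, 0) ⊗ (-8, -8, 8) + (1, -1) ⊗ (1, 1, -1) ⊗ (2, 0, 4) + (2, 1) ⊗ (1, 0, 0) ⊗ (-4, 4, 0) (one valid choice — decompositions are not unique — normalised so each a, b is primitive with positive first nonzero entry; check it by expanding all entries), so rank(T) ≤ 3.
These bounds meet, so rank(T) = 3.

rank(T) = 3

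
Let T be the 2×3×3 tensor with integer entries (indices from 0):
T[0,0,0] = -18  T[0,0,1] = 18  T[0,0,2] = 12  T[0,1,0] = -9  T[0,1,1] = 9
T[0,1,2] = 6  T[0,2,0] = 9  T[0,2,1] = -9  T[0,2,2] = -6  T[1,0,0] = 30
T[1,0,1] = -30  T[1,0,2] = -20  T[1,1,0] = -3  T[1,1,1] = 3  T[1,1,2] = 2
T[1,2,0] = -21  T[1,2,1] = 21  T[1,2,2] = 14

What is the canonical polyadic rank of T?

2

Lower bound: the mode-1 unfolding of T (rows indexed by i, columns by (j,k) = (0,0), (0,1), (0,2), (1,0), (1,1), (1,2), (2,0), (2,1), (2,2)) is [[-18, 18, 12, -9, 9, 6, 9, -9, -6], [30, -30, -20, -3, 3, 2, -21, 21, 14]].
There the 2×2 minor on rows i ∈ {0, 1}, columns (j,k) ∈ {(0,0), (1,0)} is det [[-18, -9], [30, -3]] = 324 ≠ 0, so this unfolding has rank ≥ 2; CP rank is at least every unfolding rank, so rank(T) ≥ 2. (This is only a lower bound: in general the CP rank may exceed every unfolding rank, so we still need to exhibit 2 rank-1 terms summing to T.)
Upper bound — finding two terms. Every mode-3 slice of T is a multiple of one matrix: T[:,:,k] = c[k]·M with c = (3, -3, -2) and M = [[-6, -3, 3], [10, -1, -7]] (rows indexed by i, columns by j). So it suffices to write M as a sum of two rank-1 matrices.
Splitting M by its rows (i = 0, 1), M = (1, 0)(-6, -3, 3)ᵀ + (0, 1)(10, -1, -7)ᵀ.
Hence T = (1, 0) ⊗ (-6, -3, 3) ⊗ (3, -3, -2) + (0, 1) ⊗ (10, -1, -7) ⊗ (3, -3, -2), so rank(T) ≤ 2.
These bounds meet, so rank(T) = 2.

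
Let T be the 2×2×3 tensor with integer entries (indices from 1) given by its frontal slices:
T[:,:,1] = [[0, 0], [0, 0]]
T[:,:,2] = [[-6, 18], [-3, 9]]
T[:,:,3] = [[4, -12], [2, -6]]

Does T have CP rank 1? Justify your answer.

Yes

The mode-1 fibre T[:,1,2] = [-6, -3] gives a = [2, 1] (primitive direction); the mode-2 fibre T[1,:,2] = [-6, 18] gives b = [1, -3]; then c[k] = T[1,1,k] / (a[1]·b[1]) = [0, -6, 4] / 2 = [0, -3, 2].
Expanding [2, 1] ⊗ [1, -3] ⊗ [0, -3, 2] reproduces all 12 entries of T, so T = [2, 1] ⊗ [1, -3] ⊗ [0, -3, 2] and rank(T) ≤ 1.
Equivalently every frontal slice T[:,:,k] is c[k] times the rank-1 matrix [2, 1] ⊗ [1, -3]. So T has rank 1 (it is nonzero).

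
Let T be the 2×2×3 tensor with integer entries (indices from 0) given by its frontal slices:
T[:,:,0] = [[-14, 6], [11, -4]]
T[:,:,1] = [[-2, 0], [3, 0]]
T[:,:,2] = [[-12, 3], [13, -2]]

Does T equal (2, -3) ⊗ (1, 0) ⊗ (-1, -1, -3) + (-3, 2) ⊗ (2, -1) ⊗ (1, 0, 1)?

Reconstruct entry (0,0,0) from the claimed factors: Σₗ aₗ[0]bₗ[0]cₗ[0] = (2)·(1)·(-1) + (-3)·(2)·(1) = -8, but T[0,0,0] = -14. The claim is false.

No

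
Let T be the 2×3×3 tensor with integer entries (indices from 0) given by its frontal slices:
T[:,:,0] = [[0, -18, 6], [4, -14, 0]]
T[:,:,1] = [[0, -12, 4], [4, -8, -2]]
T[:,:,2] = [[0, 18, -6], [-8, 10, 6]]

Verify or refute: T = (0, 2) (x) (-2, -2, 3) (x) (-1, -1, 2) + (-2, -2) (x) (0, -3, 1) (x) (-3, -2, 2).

No

Reconstruct entry (0,1,2) from the claimed factors: Σₗ aₗ[0]bₗ[1]cₗ[2] = (0)·(-2)·(2) + (-2)·(-3)·(2) = 12, but T[0,1,2] = 18. The claim is false.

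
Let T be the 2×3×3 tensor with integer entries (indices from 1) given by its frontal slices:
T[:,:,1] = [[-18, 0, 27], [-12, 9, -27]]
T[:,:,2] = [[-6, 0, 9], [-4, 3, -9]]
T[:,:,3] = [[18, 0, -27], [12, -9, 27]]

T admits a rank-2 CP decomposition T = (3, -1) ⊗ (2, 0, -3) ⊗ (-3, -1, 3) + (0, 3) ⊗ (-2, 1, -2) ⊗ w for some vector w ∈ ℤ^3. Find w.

Subtract the known terms from T to get the rank-1 residual R = (0, 3) ⊗ (-2, 1, -2) ⊗ w, so R[i,j,k] = a[i]·b[j]·w[k]. Pick indices with nonzero a[2]·b[1] = (3)·(-2) = -6. Only the fibre through (2,1,·) is needed: R[2,1,:] = T[2,1,:] − Σₗ aₗ[2]bₗ[1]cₗ = [-12, -4, 12] − (-1)·(2)·(-3, -1, 3) = [-18, -6, 18]. Then w[k] = R[2,1,k] / -6 for each k, giving w = [-18, -6, 18] / -6 = (3, 1, -3).

w = (3, 1, -3)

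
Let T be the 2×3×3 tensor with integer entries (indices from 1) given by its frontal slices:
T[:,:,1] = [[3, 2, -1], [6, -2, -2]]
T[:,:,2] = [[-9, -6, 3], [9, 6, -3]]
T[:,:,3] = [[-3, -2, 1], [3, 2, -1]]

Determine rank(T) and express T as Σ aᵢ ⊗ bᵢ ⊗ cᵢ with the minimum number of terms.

Lower bound: the mode-2 unfolding of T (rows indexed by j, columns by (i,k) = (1,1), (1,2), (1,3), (2,1), (2,2), (2,3)) is [[3, -9, -3, 6, 9, 3], [2, -6, -2, -2, 6, 2], [-1, 3, 1, -2, -3, -1]].
There the 2×2 minor on rows j ∈ {1, 2}, columns (i,k) ∈ {(1,1), (2,1)} is det [[3, 6], [2, -2]] = -18 ≠ 0, so this unfolding has rank ≥ 2; CP rank is at least every unfolding rank, so rank(T) ≥ 2. (This is only a lower bound: in general the CP rank may exceed every unfolding rank, so we still need to exhibit 2 rank-1 terms summing to T.)
Upper bound — finding two terms. Write S_k = T[:,:,k] for the frontal slices: S₁ = [[3, 2, -1], [6, -2, -2]], S₂ = [[-9, -6, 3], [9, 6, -3]], S₃ = [[-3, -2, 1], [3, 2, -1]].
If T = a₁ ⊗ b₁ ⊗ c₁ + a₂ ⊗ b₂ ⊗ c₂ then each S_k = c₁[k]·a₁b₁ᵀ + c₂[k]·a₂b₂ᵀ. S₁ and S₂ are linearly independent, so a₁b₁ᵀ and a₂b₂ᵀ must span the same plane of matrices: they are the rank-1 matrices of the form x·S₁ + y·S₂.
The 2×2 minor of x·S₁ + y·S₂ on rows {1,2}, columns {1,2} is −18·x² + 54·xy = (-18)·(x − 3·y)(x), vanishing at (x:y) = (3:1) and (0:1).
M₁ = 3·S₁ + S₂ = [[0, 0, 0], [27, 0, -9]] = 9·[0, 1][3, 0, -1]ᵀ and M₂ = S₂ = [[-9, -6, 3], [9, 6, -3]] = (-3)·[1, -1][3, 2, -1]ᵀ, so take a₁ = [0, 1], b₁ = [3, 0, -1], a₂ = [1, -1], b₂ = [3, 2, -1].
Each slice is an integer combination of E₁ = a₁b₁ᵀ and E₂ = a₂b₂ᵀ: S₁ = 3·E₁ + E₂, S₂ = −3·E₂, S₃ = −E₂; reading off coefficients, c₁ = [3, 0, 0] and c₂ = [1, -3, -1].
Hence T = [0, 1] ⊗ [3, 0, -1] ⊗ [3, 0, 0] + [1, -1] ⊗ [3, 2, -1] ⊗ [1, -3, -1], so rank(T) ≤ 2.
These bounds meet, so rank(T) = 2.

rank(T) = 2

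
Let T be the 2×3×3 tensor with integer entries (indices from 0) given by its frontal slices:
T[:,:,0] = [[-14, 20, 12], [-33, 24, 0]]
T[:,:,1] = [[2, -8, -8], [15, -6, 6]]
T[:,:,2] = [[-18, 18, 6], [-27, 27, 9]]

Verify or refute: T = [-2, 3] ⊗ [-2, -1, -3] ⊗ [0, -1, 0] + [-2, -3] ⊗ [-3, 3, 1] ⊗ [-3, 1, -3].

Reconstruct entry (0,0,0) from the claimed factors: Σₗ aₗ[0]bₗ[0]cₗ[0] = (-2)·(-2)·(0) + (-2)·(-3)·(-3) = -18, but T[0,0,0] = -14. The claim is false.

No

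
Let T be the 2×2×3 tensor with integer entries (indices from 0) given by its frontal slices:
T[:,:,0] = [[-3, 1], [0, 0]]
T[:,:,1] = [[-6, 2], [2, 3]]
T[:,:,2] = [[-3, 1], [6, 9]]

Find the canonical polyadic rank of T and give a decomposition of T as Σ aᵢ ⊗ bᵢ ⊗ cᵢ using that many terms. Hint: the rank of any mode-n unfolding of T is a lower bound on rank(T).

rank(T) = 2

Lower bound: the mode-1 unfolding of T (rows indexed by i, columns by (j,k) = (0,0), (0,1), (0,2), (1,0), (1,1), (1,2)) is [[-3, -6, -3, 1, 2, 1], [0, 2, 6, 0, 3, 9]].
There the 2×2 minor on rows i ∈ {0, 1}, columns (j,k) ∈ {(0,0), (0,1)} is det [[-3, -6], [0, 2]] = -6 ≠ 0, so this unfolding has rank ≥ 2; CP rank is at least every unfolding rank, so rank(T) ≥ 2. (Flattening ranks never certify an upper bound on CP rank; for that we must actually write T with 2 rank-1 terms.)
Upper bound — finding two terms. Write S_k = T[:,:,k] for the frontal slices: S₀ = [[-3, 1], [0, 0]], S₁ = [[-6, 2], [2, 3]], S₂ = [[-3, 1], [6, 9]].
If T = a₁ ⊗ b₁ ⊗ c₁ + a₂ ⊗ b₂ ⊗ c₂ then each S_k = c₁[k]·a₁b₁ᵀ + c₂[k]·a₂b₂ᵀ. S₀ and S₁ are linearly independent, so a₁b₁ᵀ and a₂b₂ᵀ must span the same plane of matrices: they are the rank-1 matrices of the form x·S₀ + y·S₁.
det(x·S₀ + y·S₁) is −11·xy − 22·y² = (-11)·(x + 2·y)(y), vanishing at (x:y) = (2:-1) and (1:0).
M₁ = 2·S₀ − S₁ = [[0, 0], [-2, -3]] = −[0, 1][2, 3]ᵀ and M₂ = S₀ = [[-3, 1], [0, 0]] = −[1, 0][3, -1]ᵀ, so take a₁ = [0, 1], b₁ = [2, 3], a₂ = [1, 0], b₂ = [3, -1].
Each slice is an integer combination of E₁ = a₁b₁ᵀ and E₂ = a₂b₂ᵀ: S₀ = −E₂, S₁ = E₁ − 2·E₂, S₂ = 3·E₁ − E₂; reading off coefficients, c₁ = [0, 1, 3] and c₂ = [-1, -2, -1].
Hence T = [0, 1] ⊗ [2, 3] ⊗ [0, 1, 3] + [1, 0] ⊗ [3, -1] ⊗ [-1, -2, -1], so rank(T) ≤ 2.
These bounds meet, so rank(T) = 2.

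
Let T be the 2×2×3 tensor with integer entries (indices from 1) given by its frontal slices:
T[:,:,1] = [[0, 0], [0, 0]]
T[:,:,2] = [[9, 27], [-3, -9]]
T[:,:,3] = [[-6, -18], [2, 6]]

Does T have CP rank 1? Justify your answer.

Yes

If T = a ⊗ b ⊗ c then every fibre of T is a multiple of the corresponding factor, so read the factors off the fibres through the nonzero entry T[1,1,2] = 9.
The mode-1 fibre T[:,1,2] = [9, -3] gives a = (3, -1) (primitive direction); the mode-2 fibre T[1,:,2] = [9, 27] gives b = (1, 3); then c[k] = T[1,1,k] / (a[1]·b[1]) = [0, 9, -6] / 3 = (0, 3, -2).
Expanding (3, -1) ⊗ (1, 3) ⊗ (0, 3, -2) reproduces all 12 entries of T, so T = (3, -1) ⊗ (1, 3) ⊗ (0, 3, -2) and rank(T) ≤ 1.
Equivalently every frontal slice T[:,:,k] is c[k] times the rank-1 matrix (3, -1) ⊗ (1, 3). So T has rank 1 (it is nonzero).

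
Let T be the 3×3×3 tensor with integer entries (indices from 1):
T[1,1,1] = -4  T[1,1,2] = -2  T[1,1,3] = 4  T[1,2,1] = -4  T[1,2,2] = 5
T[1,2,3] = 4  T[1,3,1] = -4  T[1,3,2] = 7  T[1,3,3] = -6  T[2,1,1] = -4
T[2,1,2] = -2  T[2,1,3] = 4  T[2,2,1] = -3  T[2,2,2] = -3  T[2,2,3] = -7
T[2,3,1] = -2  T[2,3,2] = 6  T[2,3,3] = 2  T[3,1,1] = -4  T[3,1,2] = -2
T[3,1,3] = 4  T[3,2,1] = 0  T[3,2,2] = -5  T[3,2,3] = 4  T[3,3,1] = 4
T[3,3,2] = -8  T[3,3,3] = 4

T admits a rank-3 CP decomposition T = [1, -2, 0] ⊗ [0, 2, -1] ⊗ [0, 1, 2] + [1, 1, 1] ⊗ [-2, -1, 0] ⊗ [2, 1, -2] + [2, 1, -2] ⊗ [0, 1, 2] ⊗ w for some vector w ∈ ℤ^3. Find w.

Subtract the known terms from T to get the rank-1 residual R = [2, 1, -2] ⊗ [0, 1, 2] ⊗ w, so R[i,j,k] = a[i]·b[j]·w[k]. Pick indices with nonzero a[1]·b[2] = (2)·(1) = 2. Only the fibre through (1,2,·) is needed: R[1,2,:] = T[1,2,:] − Σₗ aₗ[1]bₗ[2]cₗ = [-4, 5, 4] − (1)·(2)·[0, 1, 2] − (1)·(-1)·[2, 1, -2] = [-2, 4, -2]. Then w[k] = R[1,2,k] / 2 for each k, giving w = [-2, 4, -2] / 2 = [-1, 2, -1].

w = [-1, 2, -1]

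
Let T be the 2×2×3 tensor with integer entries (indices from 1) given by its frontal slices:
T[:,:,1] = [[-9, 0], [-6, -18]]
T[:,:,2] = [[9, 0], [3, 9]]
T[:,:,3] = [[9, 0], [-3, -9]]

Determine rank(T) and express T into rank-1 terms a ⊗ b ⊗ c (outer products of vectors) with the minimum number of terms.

Lower bound: the mode-2 unfolding of T (rows indexed by j, columns by (i,k) = (1,1), (1,2), (1,3), (2,1), (2,2), (2,3)) is [[-9, 9, 9, -6, 3, -3], [0, 0, 0, -18, 9, -9]].
There the 2×2 minor on rows j ∈ {1, 2}, columns (i,k) ∈ {(1,1), (2,1)} is det [[-9, -6], [0, -18]] = 162 ≠ 0, so this unfolding has rank ≥ 2; CP rank is at least every unfolding rank, so rank(T) ≥ 2. (Unfolding ranks only ever bound the CP rank from below — rank(T) can be strictly larger than all of them — so the matching upper bound has to come from an explicit 2-term decomposition.)
Upper bound — finding two terms. Write S_k = T[:,:,k] for the frontal slices: S₁ = [[-9, 0], [-6, -18]], S₂ = [[9, 0], [3, 9]], S₃ = [[9, 0], [-3, -9]].
If T = a₁ ⊗ b₁ ⊗ c₁ + a₂ ⊗ b₂ ⊗ c₂ then each S_k = c₁[k]·a₁b₁ᵀ + c₂[k]·a₂b₂ᵀ. S₁ and S₂ are linearly independent, so a₁b₁ᵀ and a₂b₂ᵀ must span the same plane of matrices: they are the rank-1 matrices of the form x·S₁ + y·S₂.
det(x·S₁ + y·S₂) is 162·x² − 243·xy + 81·y² = 81·(2·x − y)(x − y), vanishing at (x:y) = (1:2) and (1:1).
M₁ = S₁ + 2·S₂ = [[9, 0], [0, 0]] = 9·[1, 0][1, 0]ᵀ and M₂ = S₁ + S₂ = [[0, 0], [-3, -9]] = (-3)·[0, 1][1, 3]ᵀ, so take a₁ = [1, 0], b₁ = [1, 0], a₂ = [0, 1], b₂ = [1, 3].
Each slice is an integer combination of E₁ = a₁b₁ᵀ and E₂ = a₂b₂ᵀ: S₁ = −9·E₁ − 6·E₂, S₂ = 9·E₁ + 3·E₂, S₃ = 9·E₁ − 3·E₂; reading off coefficients, c₁ = [-9, 9, 9] and c₂ = [-6, 3, -3].
Hence T = [1, 0] ⊗ [1, 0] ⊗ [-9, 9, 9] + [0, 1] ⊗ [1, 3] ⊗ [-6, 3, -3], so rank(T) ≤ 2.
These bounds meet, so rank(T) = 2.

rank(T) = 2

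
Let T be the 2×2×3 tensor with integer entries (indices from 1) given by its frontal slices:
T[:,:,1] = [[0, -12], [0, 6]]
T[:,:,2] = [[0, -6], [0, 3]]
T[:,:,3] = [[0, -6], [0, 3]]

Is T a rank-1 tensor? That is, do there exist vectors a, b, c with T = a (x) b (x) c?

If T = a (x) b (x) c then every fibre of T is a multiple of the corresponding factor, so read the factors off the fibres through the nonzero entry T[1,2,1] = -12.
The mode-1 fibre T[:,2,1] = [-12, 6] gives a = [2, -1] (primitive direction); the mode-2 fibre T[1,:,1] = [0, -12] gives b = [0, 1]; then c[k] = T[1,2,k] / (a[1]·b[2]) = [-12, -6, -6] / 2 = [-6, -3, -3].
Expanding [2, -1] (x) [0, 1] (x) [-6, -3, -3] reproduces all 12 entries of T, so T = [2, -1] (x) [0, 1] (x) [-6, -3, -3] and rank(T) ≤ 1.
Equivalently every frontal slice T[:,:,k] is c[k] times the rank-1 matrix [2, -1] (x) [0, 1]. So T has rank 1 (it is nonzero).

Yes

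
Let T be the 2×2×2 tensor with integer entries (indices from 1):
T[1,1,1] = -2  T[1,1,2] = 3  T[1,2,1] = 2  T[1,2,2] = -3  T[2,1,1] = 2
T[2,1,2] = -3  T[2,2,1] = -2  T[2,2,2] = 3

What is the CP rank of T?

1

Lower bound: T ≠ 0 (e.g. T[1,1,1] = -2), so rank(T) ≥ 1.
Upper bound: if T = a ∘ b ∘ c then every fibre of T is a multiple of the corresponding factor, so read the factors off the fibres through the nonzero entry T[1,1,1] = -2.
The mode-1 fibre T[:,1,1] = [-2, 2] gives a = [1, -1] (primitive direction); the mode-2 fibre T[1,:,1] = [-2, 2] gives b = [1, -1]; then c[k] = T[1,1,k] / (a[1]·b[1]) = [-2, 3] / 1 = [-2, 3].
Expanding [1, -1] ∘ [1, -1] ∘ [-2, 3] reproduces all 8 entries of T, so T = [1, -1] ∘ [1, -1] ∘ [-2, 3] and rank(T) ≤ 1.
These bounds meet, so rank(T) = 1.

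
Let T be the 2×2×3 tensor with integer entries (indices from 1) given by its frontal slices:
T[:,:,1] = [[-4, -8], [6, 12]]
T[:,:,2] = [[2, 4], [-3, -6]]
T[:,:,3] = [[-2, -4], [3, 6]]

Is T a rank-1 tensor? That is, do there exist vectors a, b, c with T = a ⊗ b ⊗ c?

If T = a ⊗ b ⊗ c then every fibre of T is a multiple of the corresponding factor, so read the factors off the fibres through the nonzero entry T[1,1,1] = -4.
The mode-1 fibre T[:,1,1] = [-4, 6] gives a = (2, -3) (primitive direction); the mode-2 fibre T[1,:,1] = [-4, -8] gives b = (1, 2); then c[k] = T[1,1,k] / (a[1]·b[1]) = [-4, 2, -2] / 2 = (-2, 1, -1).
Expanding (2, -3) ⊗ (1, 2) ⊗ (-2, 1, -1) reproduces all 12 entries of T, so T = (2, -3) ⊗ (1, 2) ⊗ (-2, 1, -1) and rank(T) ≤ 1.
Equivalently every frontal slice T[:,:,k] is c[k] times the rank-1 matrix (2, -3) ⊗ (1, 2). So T has rank 1 (it is nonzero).

Yes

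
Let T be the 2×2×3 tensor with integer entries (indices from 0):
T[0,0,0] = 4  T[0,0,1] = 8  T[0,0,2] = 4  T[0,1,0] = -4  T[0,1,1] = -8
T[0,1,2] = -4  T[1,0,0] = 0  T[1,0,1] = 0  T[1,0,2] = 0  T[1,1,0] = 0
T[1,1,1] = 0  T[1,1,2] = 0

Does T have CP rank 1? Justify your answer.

Yes

If T = a (x) b (x) c then every fibre of T is a multiple of the corresponding factor, so read the factors off the fibres through the nonzero entry T[0,0,0] = 4.
The mode-1 fibre T[:,0,0] = [4, 0] gives a = [1, 0] (primitive direction); the mode-2 fibre T[0,:,0] = [4, -4] gives b = [1, -1]; then c[k] = T[0,0,k] / (a[0]·b[0]) = [4, 8, 4] / 1 = [4, 8, 4].
Expanding [1, 0] (x) [1, -1] (x) [4, 8, 4] reproduces all 12 entries of T, so T = [1, 0] (x) [1, -1] (x) [4, 8, 4] and rank(T) ≤ 1.
Equivalently every frontal slice T[:,:,k] is c[k] times the rank-1 matrix [1, 0] (x) [1, -1]. So T has rank 1 (it is nonzero).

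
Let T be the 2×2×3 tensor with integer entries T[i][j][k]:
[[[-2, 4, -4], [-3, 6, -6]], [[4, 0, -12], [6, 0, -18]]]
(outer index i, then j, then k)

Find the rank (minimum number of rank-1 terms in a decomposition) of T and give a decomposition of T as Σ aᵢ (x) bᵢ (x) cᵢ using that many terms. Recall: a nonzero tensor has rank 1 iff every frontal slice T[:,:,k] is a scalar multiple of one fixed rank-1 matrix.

rank(T) = 2

Lower bound: in the mode-1 unfolding of T (rows indexed by i, columns by (j,k)) the 2×2 minor on rows i ∈ {0, 1}, columns (j,k) ∈ {(0,0), (0,1)} is det [[-2, 4], [4, 0]] = -16 ≠ 0, so that unfolding has rank ≥ 2 and hence rank(T) ≥ 2 (CP rank is at least every unfolding rank, though it can be larger).
Upper bound: T[:,j,:] = b[j]·M for every slice, with b = [2, 3] and M = [[-1, 2, -2], [2, 0, -6]] (rows i, columns k).
Splitting M by its rows (i = 0, 1), M = [1, 0][-1, 2, -2]ᵀ + [0, 1][2, 0, -6]ᵀ.
Hence T = [1, 0] (x) [2, 3] (x) [-1, 2, -2] + [0, 1] (x) [2, 3] (x) [2, 0, -6], so rank(T) ≤ 2.
These bounds meet, so rank(T) = 2.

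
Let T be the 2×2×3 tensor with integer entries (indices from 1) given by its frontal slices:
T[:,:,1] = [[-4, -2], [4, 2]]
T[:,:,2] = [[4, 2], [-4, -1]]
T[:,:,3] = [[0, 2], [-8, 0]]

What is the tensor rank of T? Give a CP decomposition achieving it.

Lower bound: the mode-3 unfolding of T (rows indexed by k, columns by (i,j) = (1,1), (1,2), (2,1), (2,2)) is [[-4, -2, 4, 2], [4, 2, -4, -1], [0, 2, -8, 0]].
There the 3×3 minor on rows k ∈ {1, 2, 3}, columns (i,j) ∈ {(1,1), (1,2), (2,2)} is det [[-4, -2, 2], [4, 2, -1], [0, 2, 0]] = 8 ≠ 0, so this unfolding has rank ≥ 3; CP rank is at least every unfolding rank, so rank(T) ≥ 3. (This is only a lower bound: in general the CP rank may exceed every unfolding rank, so we still need to exhibit 3 rank-1 terms summing to T.)
Upper bound: T is a sum of 3 rank-1 terms, T = [0, 1] ⊗ [0, 1] ⊗ [0, 1, 2] + [1, -1] ⊗ [2, 1] ⊗ [-2, 2, 2] + [1, 1] ⊗ [1, 0] ⊗ [0, 0, -4] (written with every a and b primitive with positive leading entry and the scale carried by c; CP decompositions are not unique, and this one is verified by expanding entrywise), so rank(T) ≤ 3.
These bounds meet, so rank(T) = 3.
Check entry T[2,1,3] = -8: (1)·(0)·(2) + (-1)·(2)·(2) + (1)·(1)·(-4) = -8.

rank(T) = 3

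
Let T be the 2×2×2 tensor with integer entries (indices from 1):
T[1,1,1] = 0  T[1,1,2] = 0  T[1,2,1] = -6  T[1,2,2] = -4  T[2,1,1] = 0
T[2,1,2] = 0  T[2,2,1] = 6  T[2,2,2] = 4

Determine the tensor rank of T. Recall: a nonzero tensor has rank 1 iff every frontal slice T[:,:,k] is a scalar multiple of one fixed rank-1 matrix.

1

Lower bound: T ≠ 0 (e.g. T[1,2,1] = -6), so rank(T) ≥ 1.
Upper bound: if T = a ⊗ b ⊗ c then every fibre of T is a multiple of the corresponding factor, so read the factors off the fibres through the nonzero entry T[1,2,1] = -6.
The mode-1 fibre T[:,2,1] = [-6, 6] gives a = [1, -1] (primitive direction); the mode-2 fibre T[1,:,1] = [0, -6] gives b = [0, 1]; then c[k] = T[1,2,k] / (a[1]·b[2]) = [-6, -4] / 1 = [-6, -4].
Expanding [1, -1] ⊗ [0, 1] ⊗ [-6, -4] reproduces all 8 entries of T, so T = [1, -1] ⊗ [0, 1] ⊗ [-6, -4] and rank(T) ≤ 1.
These bounds meet, so rank(T) = 1.
Check entry T[2,2,1] = 6: (-1)·(1)·(-6) = 6.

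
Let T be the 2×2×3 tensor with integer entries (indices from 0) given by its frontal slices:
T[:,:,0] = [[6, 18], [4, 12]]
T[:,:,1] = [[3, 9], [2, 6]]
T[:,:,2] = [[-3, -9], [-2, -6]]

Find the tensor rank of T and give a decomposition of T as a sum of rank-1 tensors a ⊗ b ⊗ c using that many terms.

rank(T) = 1

Lower bound: T ≠ 0 (e.g. T[0,0,0] = 6), so rank(T) ≥ 1.
Upper bound: the mode-1 fibre T[:,0,0] = [6, 4] gives a = [3, 2] (primitive direction); the mode-2 fibre T[0,:,0] = [6, 18] gives b = [1, 3]; then c[k] = T[0,0,k] / (a[0]·b[0]) = [6, 3, -3] / 3 = [2, 1, -1].
Expanding [3, 2] ⊗ [1, 3] ⊗ [2, 1, -1] reproduces all 12 entries of T, so T = [3, 2] ⊗ [1, 3] ⊗ [2, 1, -1] and rank(T) ≤ 1.
These bounds meet, so rank(T) = 1.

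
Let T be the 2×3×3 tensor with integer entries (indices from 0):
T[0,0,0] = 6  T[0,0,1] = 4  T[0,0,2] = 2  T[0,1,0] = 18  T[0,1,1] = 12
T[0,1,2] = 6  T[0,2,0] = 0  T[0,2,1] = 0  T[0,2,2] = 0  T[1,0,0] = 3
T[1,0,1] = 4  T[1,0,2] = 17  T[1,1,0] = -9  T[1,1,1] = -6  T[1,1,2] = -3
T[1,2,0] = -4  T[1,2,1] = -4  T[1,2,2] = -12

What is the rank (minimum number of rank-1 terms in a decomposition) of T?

Lower bound: in the mode-3 unfolding of T (rows indexed by k, columns by (i,j)) the 2×2 minor on rows k ∈ {0, 1}, columns (i,j) ∈ {(0,0), (1,0)} is det [[6, 3], [4, 4]] = 12 ≠ 0, so that unfolding has rank ≥ 2 and hence rank(T) ≥ 2 (CP rank is at least every unfolding rank, though it can be larger).
Upper bound: with S_k = T[:,:,k], the two rank-1 terms a₁b₁ᵀ, a₂b₂ᵀ are the rank-1 members of the pencil x·S₀ + y·S₁.
The 2×2 minor of x·S₀ + y·S₁ on rows {0,1}, columns {0,1} is −108·x² − 180·xy − 72·y² = (-36)·(3·x + 2·y)(x + y), vanishing at (x:y) = (2:-3) and (1:-1).
M₁ = 2·S₀ − 3·S₁ = [[0, 0, 0], [-6, 0, 4]] = (-2)·[0, 1][3, 0, -2]ᵀ and M₂ = S₀ − S₁ = [[2, 6, 0], [-1, -3, 0]] = [2, -1][1, 3, 0]ᵀ, so take a₁ = [0, 1], b₁ = [3, 0, -2], a₂ = [2, -1], b₂ = [1, 3, 0].
Each slice is an integer combination of E₁ = a₁b₁ᵀ and E₂ = a₂b₂ᵀ: S₀ = 2·E₁ + 3·E₂, S₁ = 2·E₁ + 2·E₂, S₂ = 6·E₁ + E₂; reading off coefficients, c₁ = [2, 2, 6] and c₂ = [3, 2, 1].
Hence T = [0, 1] ∘ [3, 0, -2] ∘ [2, 2, 6] + [2, -1] ∘ [1, 3, 0] ∘ [3, 2, 1], so rank(T) ≤ 2.
These bounds meet, so rank(T) = 2.

2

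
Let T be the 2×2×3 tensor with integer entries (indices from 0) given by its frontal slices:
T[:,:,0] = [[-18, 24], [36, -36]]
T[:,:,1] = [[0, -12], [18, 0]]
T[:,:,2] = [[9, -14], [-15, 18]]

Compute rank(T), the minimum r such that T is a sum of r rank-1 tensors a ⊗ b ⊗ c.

2

Lower bound: the mode-3 unfolding of T (rows indexed by k, columns by (i,j) = (0,0), (0,1), (1,0), (1,1)) is [[-18, 24, 36, -36], [0, -12, 18, 0], [9, -14, -15, 18]].
There the 2×2 minor on rows k ∈ {0, 1}, columns (i,j) ∈ {(0,0), (0,1)} is det [[-18, 24], [0, -12]] = 216 ≠ 0, so this unfolding has rank ≥ 2; CP rank is at least every unfolding rank, so rank(T) ≥ 2. (This is only a lower bound: in general the CP rank may exceed every unfolding rank, so we still need to exhibit 2 rank-1 terms summing to T.)
Upper bound — finding two terms. Write S_k = T[:,:,k] for the frontal slices: S₀ = [[-18, 24], [36, -36]], S₁ = [[0, -12], [18, 0]], S₂ = [[9, -14], [-15, 18]].
If T = a₁ ⊗ b₁ ⊗ c₁ + a₂ ⊗ b₂ ⊗ c₂ then each S_k = c₁[k]·a₁b₁ᵀ + c₂[k]·a₂b₂ᵀ. S₀ and S₁ are linearly independent, so a₁b₁ᵀ and a₂b₂ᵀ must span the same plane of matrices: they are the rank-1 matrices of the form x·S₀ + y·S₁.
det(x·S₀ + y·S₁) is −216·x² + 216·y² = (-216)·(x − y)(x + y), vanishing at (x:y) = (1:1) and (1:-1).
M₁ = S₀ + S₁ = [[-18, 12], [54, -36]] = (-6)·[1, -3][3, -2]ᵀ and M₂ = S₀ − S₁ = [[-18, 36], [18, -36]] = (-18)·[1, -1][1, -2]ᵀ, so take a₁ = [1, -3], b₁ = [3, -2], a₂ = [1, -1], b₂ = [1, -2].
Each slice is an integer combination of E₁ = a₁b₁ᵀ and E₂ = a₂b₂ᵀ: S₀ = −3·E₁ − 9·E₂, S₁ = −3·E₁ + 9·E₂, S₂ = E₁ + 6·E₂; reading off coefficients, c₁ = [-3, -3, 1] and c₂ = [-9, 9, 6].
Hence T = [1, -3] ⊗ [3, -2] ⊗ [-3, -3, 1] + [1, -1] ⊗ [1, -2] ⊗ [-9, 9, 6], so rank(T) ≤ 2.
These bounds meet, so rank(T) = 2.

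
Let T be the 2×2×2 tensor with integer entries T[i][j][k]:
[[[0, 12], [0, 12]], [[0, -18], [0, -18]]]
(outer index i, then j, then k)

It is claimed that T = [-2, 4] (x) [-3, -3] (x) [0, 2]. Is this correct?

No

Reconstruct entry (1,0,1) from the claimed factors: Σₗ aₗ[1]bₗ[0]cₗ[1] = (4)·(-3)·(2) = -24, but T[1,0,1] = -18. The claim is false.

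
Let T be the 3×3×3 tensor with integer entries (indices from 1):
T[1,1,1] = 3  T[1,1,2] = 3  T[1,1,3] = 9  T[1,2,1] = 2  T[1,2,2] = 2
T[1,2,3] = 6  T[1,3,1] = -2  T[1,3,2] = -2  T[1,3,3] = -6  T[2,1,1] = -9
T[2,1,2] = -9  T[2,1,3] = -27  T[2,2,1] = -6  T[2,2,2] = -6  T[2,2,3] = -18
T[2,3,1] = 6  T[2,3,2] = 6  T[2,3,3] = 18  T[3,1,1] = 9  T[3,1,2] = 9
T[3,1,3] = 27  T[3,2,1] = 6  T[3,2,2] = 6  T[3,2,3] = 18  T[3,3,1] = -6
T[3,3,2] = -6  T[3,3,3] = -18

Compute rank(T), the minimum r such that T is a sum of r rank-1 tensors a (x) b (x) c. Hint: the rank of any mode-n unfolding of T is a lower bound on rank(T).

1

Lower bound: T ≠ 0 (e.g. T[1,1,1] = 3), so rank(T) ≥ 1.
Upper bound: if T = a (x) b (x) c then every fibre of T is a multiple of the corresponding factor, so read the factors off the fibres through the nonzero entry T[1,1,1] = 3.
The mode-1 fibre T[:,1,1] = [3, -9, 9] gives a = [1, -3, 3] (primitive direction); the mode-2 fibre T[1,:,1] = [3, 2, -2] gives b = [3, 2, -2]; then c[k] = T[1,1,k] / (a[1]·b[1]) = [3, 3, 9] / 3 = [1, 1, 3].
Expanding [1, -3, 3] (x) [3, 2, -2] (x) [1, 1, 3] reproduces all 27 entries of T, so T = [1, -3, 3] (x) [3, 2, -2] (x) [1, 1, 3] and rank(T) ≤ 1.
These bounds meet, so rank(T) = 1.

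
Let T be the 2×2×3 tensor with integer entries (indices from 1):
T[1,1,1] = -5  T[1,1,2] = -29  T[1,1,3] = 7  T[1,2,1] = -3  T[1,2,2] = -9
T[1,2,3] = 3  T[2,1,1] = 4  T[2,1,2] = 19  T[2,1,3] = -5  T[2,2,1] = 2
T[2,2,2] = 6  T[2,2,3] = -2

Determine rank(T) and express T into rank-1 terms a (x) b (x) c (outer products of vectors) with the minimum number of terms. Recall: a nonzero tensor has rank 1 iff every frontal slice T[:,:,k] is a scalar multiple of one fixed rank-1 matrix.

Lower bound: the mode-3 unfolding of T (rows indexed by k, columns by (i,j) = (1,1), (1,2), (2,1), (2,2)) is [[-5, -3, 4, 2], [-29, -9, 19, 6], [7, 3, -5, -2]].
There the 2×2 minor on rows k ∈ {1, 2}, columns (i,j) ∈ {(1,1), (1,2)} is det [[-5, -3], [-29, -9]] = -42 ≠ 0, so this unfolding has rank ≥ 2; CP rank is at least every unfolding rank, so rank(T) ≥ 2. (This is only a lower bound: in general the CP rank may exceed every unfolding rank, so we still need to exhibit 2 rank-1 terms summing to T.)
Upper bound — finding two terms. Write S_k = T[:,:,k] for the frontal slices: S₁ = [[-5, -3], [4, 2]], S₂ = [[-29, -9], [19, 6]], S₃ = [[7, 3], [-5, -2]].
If T = a₁ (x) b₁ (x) c₁ + a₂ (x) b₂ (x) c₂ then each S_k = c₁[k]·a₁b₁ᵀ + c₂[k]·a₂b₂ᵀ. S₁ and S₂ are linearly independent, so a₁b₁ᵀ and a₂b₂ᵀ must span the same plane of matrices: they are the rank-1 matrices of the form x·S₁ + y·S₂.
det(x·S₁ + y·S₂) is 2·x² + 5·xy − 3·y² = (x + 3·y)(2·x − y), vanishing at (x:y) = (3:-1) and (1:2).
M₁ = 3·S₁ − S₂ = [[14, 0], [-7, 0]] = 7·[2, -1][1, 0]ᵀ and M₂ = S₁ + 2·S₂ = [[-63, -21], [42, 14]] = (-7)·[3, -2][3, 1]ᵀ, so take a₁ = [2, -1], b₁ = [1, 0], a₂ = [3, -2], b₂ = [3, 1].
Each slice is an integer combination of E₁ = a₁b₁ᵀ and E₂ = a₂b₂ᵀ: S₁ = 2·E₁ − E₂, S₂ = −E₁ − 3·E₂, S₃ = −E₁ + E₂; reading off coefficients, c₁ = [2, -1, -1] and c₂ = [-1, -3, 1].
Hence T = [2, -1] (x) [1, 0] (x) [2, -1, -1] + [3, -2] (x) [3, 1] (x) [-1, -3, 1], so rank(T) ≤ 2.
These bounds meet, so rank(T) = 2.
Check entry T[2,1,1] = 4: (-1)·(1)·(2) + (-2)·(3)·(-1) = 4.

rank(T) = 2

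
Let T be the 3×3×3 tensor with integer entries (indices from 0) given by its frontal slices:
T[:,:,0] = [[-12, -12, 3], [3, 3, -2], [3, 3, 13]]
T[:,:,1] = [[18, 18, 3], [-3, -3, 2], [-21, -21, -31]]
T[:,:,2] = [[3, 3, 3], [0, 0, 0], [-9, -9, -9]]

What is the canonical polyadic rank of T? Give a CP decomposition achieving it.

rank(T) = 2

Lower bound: the mode-3 unfolding of T (rows indexed by k, columns by (i,j) = (0,0), (0,1), (0,2), (1,0), (1,1), (1,2), (2,0), (2,1), (2,2)) is [[-12, -12, 3, 3, 3, -2, 3, 3, 13], [18, 18, 3, -3, -3, 2, -21, -21, -31], [3, 3, 3, 0, 0, 0, -9, -9, -9]].
There the 2×2 minor on rows k ∈ {0, 1}, columns (i,j) ∈ {(0,0), (0,2)} is det [[-12, 3], [18, 3]] = -90 ≠ 0, so this unfolding has rank ≥ 2; CP rank is at least every unfolding rank, so rank(T) ≥ 2. (Unfolding ranks only ever bound the CP rank from below — rank(T) can be strictly larger than all of them — so the matching upper bound has to come from an explicit 2-term decomposition.)
Upper bound — finding two terms. Write S_k = T[:,:,k] for the frontal slices: S₀ = [[-12, -12, 3], [3, 3, -2], [3, 3, 13]], S₁ = [[18, 18, 3], [-3, -3, 2], [-21, -21, -31]], S₂ = [[3, 3, 3], [0, 0, 0], [-9, -9, -9]].
If T = a₁ ⊗ b₁ ⊗ c₁ + a₂ ⊗ b₂ ⊗ c₂ then each S_k = c₁[k]·a₁b₁ᵀ + c₂[k]·a₂b₂ᵀ. S₀ and S₁ are linearly independent, so a₁b₁ᵀ and a₂b₂ᵀ must span the same plane of matrices: they are the rank-1 matrices of the form x·S₀ + y·S₁.
The 2×2 minor of x·S₀ + y·S₁ on rows {0,1}, columns {0,2} is 15·x² − 60·xy + 45·y² = 15·(x − 3·y)(x − y), vanishing at (x:y) = (3:1) and (1:1).
M₁ = 3·S₀ + S₁ = [[-18, -18, 12], [6, 6, -4], [-12, -12, 8]] = (-2)·[3, -1, 2][3, 3, -2]ᵀ and M₂ = S₀ + S₁ = [[6, 6, 6], [0, 0, 0], [-18, -18, -18]] = 6·[1, 0, -3][1, 1, 1]ᵀ, so take a₁ = [3, -1, 2], b₁ = [3, 3, -2], a₂ = [1, 0, -3], b₂ = [1, 1, 1].
Each slice is an integer combination of E₁ = a₁b₁ᵀ and E₂ = a₂b₂ᵀ: S₀ = −E₁ − 3·E₂, S₁ = E₁ + 9·E₂, S₂ = 3·E₂; reading off coefficients, c₁ = [-1, 1, 0] and c₂ = [-3, 9, 3].
Hence T = [3, -1, 2] ⊗ [3, 3, -2] ⊗ [-1, 1, 0] + [1, 0, -3] ⊗ [1, 1, 1] ⊗ [-3, 9, 3], so rank(T) ≤ 2.
These bounds meet, so rank(T) = 2.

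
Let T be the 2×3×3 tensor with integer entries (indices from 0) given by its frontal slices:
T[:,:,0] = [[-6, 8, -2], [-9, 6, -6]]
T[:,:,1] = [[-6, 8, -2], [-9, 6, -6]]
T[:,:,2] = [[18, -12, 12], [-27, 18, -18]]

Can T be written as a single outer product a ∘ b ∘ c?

No

The mode-3 unfolding of T (rows indexed by k, columns by (i,j) = (0,0), (0,1), (0,2), (1,0), (1,1), (1,2)) is [[-6, 8, -2, -9, 6, -6], [-6, 8, -2, -9, 6, -6], [18, -12, 12, -27, 18, -18]].
There the 2×2 minor on rows k ∈ {0, 2}, columns (i,j) ∈ {(0,0), (0,1)} is det [[-6, 8], [18, -12]] = -72 ≠ 0, so this unfolding has rank ≥ 2; CP rank is at least every unfolding rank, so rank(T) ≥ 2.
In particular rank(T) ≥ 2 > 1, so T is not rank-1.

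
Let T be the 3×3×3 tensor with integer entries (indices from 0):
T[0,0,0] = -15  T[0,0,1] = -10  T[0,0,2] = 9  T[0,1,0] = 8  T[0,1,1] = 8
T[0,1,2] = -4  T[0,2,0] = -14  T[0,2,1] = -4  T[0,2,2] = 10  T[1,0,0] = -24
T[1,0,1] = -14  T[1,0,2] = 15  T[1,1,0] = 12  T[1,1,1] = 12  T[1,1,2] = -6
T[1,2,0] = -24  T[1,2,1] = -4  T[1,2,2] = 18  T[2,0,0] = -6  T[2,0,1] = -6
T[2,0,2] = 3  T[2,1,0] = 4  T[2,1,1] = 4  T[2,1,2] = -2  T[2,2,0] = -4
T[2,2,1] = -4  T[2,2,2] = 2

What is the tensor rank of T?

2

Lower bound: in the mode-1 unfolding of T (rows indexed by i, columns by (j,k)) the 2×2 minor on rows i ∈ {0, 1}, columns (j,k) ∈ {(0,0), (0,1)} is det [[-15, -10], [-24, -14]] = -30 ≠ 0, so that unfolding has rank ≥ 2 and hence rank(T) ≥ 2 (CP rank is at least every unfolding rank, though it can be larger).
Upper bound: with S_k = T[:,:,k], the two rank-1 terms a₁b₁ᵀ, a₂b₂ᵀ are the rank-1 members of the pencil x·S₀ + y·S₁.
The 2×2 minor of x·S₀ + y·S₁ on rows {0,1}, columns {0,1} is 12·x² + 4·xy − 8·y² = 4·(3·x − 2·y)(x + y), vanishing at (x:y) = (2:3) and (1:-1).
M₁ = 2·S₀ + 3·S₁ = [[-60, 40, -40], [-90, 60, -60], [-30, 20, -20]] = (-10)·[2, 3, 1][3, -2, 2]ᵀ and M₂ = S₀ − S₁ = [[-5, 0, -10], [-10, 0, -20], [0, 0, 0]] = (-5)·[1, 2, 0][1, 0, 2]ᵀ, so take a₁ = [2, 3, 1], b₁ = [3, -2, 2], a₂ = [1, 2, 0], b₂ = [1, 0, 2].
Each slice is an integer combination of E₁ = a₁b₁ᵀ and E₂ = a₂b₂ᵀ: S₀ = −2·E₁ − 3·E₂, S₁ = −2·E₁ + 2·E₂, S₂ = E₁ + 3·E₂; reading off coefficients, c₁ = [-2, -2, 1] and c₂ = [-3, 2, 3].
Hence T = [2, 3, 1] ⊗ [3, -2, 2] ⊗ [-2, -2, 1] + [1, 2, 0] ⊗ [1, 0, 2] ⊗ [-3, 2, 3], so rank(T) ≤ 2.
These bounds meet, so rank(T) = 2.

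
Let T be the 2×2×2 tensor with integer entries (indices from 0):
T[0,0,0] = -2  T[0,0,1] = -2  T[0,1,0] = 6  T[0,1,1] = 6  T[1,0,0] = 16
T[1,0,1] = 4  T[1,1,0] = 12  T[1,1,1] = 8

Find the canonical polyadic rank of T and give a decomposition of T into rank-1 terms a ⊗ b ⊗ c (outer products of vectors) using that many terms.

rank(T) = 2

Lower bound: the mode-1 unfolding of T (rows indexed by i, columns by (j,k) = (0,0), (0,1), (1,0), (1,1)) is [[-2, -2, 6, 6], [16, 4, 12, 8]].
There the 2×2 minor on rows i ∈ {0, 1}, columns (j,k) ∈ {(0,0), (0,1)} is det [[-2, -2], [16, 4]] = 24 ≠ 0, so this unfolding has rank ≥ 2; CP rank is at least every unfolding rank, so rank(T) ≥ 2. (Unfolding ranks only ever bound the CP rank from below — rank(T) can be strictly larger than all of them — so the matching upper bound has to come from an explicit 2-term decomposition.)
Upper bound — finding two terms. Write S_k = T[:,:,k] for the frontal slices: S₀ = [[-2, 6], [16, 12]], S₁ = [[-2, 6], [4, 8]].
If T = a₁ ⊗ b₁ ⊗ c₁ + a₂ ⊗ b₂ ⊗ c₂ then each S_k = c₁[k]·a₁b₁ᵀ + c₂[k]·a₂b₂ᵀ. S₀ and S₁ are linearly independent, so a₁b₁ᵀ and a₂b₂ᵀ must span the same plane of matrices: they are the rank-1 matrices of the form x·S₀ + y·S₁.
det(x·S₀ + y·S₁) is −120·x² − 160·xy − 40·y² = (-40)·(x + y)(3·x + y), vanishing at (x:y) = (1:-1) and (1:-3).
M₁ = S₀ − S₁ = [[0, 0], [12, 4]] = 4·[0, 1][3, 1]ᵀ and M₂ = S₀ − 3·S₁ = [[4, -12], [4, -12]] = 4·[1, 1][1, -3]ᵀ, so take a₁ = [0, 1], b₁ = [3, 1], a₂ = [1, 1], b₂ = [1, -3].
Each slice is an integer combination of E₁ = a₁b₁ᵀ and E₂ = a₂b₂ᵀ: S₀ = 6·E₁ − 2·E₂, S₁ = 2·E₁ − 2·E₂; reading off coefficients, c₁ = [6, 2] and c₂ = [-2, -2].
Hence T = [0, 1] ⊗ [3, 1] ⊗ [6, 2] + [1, 1] ⊗ [1, -3] ⊗ [-2, -2], so rank(T) ≤ 2.
These bounds meet, so rank(T) = 2.
Check entry T[0,0,0] = -2: (0)·(3)·(6) + (1)·(1)·(-2) = -2.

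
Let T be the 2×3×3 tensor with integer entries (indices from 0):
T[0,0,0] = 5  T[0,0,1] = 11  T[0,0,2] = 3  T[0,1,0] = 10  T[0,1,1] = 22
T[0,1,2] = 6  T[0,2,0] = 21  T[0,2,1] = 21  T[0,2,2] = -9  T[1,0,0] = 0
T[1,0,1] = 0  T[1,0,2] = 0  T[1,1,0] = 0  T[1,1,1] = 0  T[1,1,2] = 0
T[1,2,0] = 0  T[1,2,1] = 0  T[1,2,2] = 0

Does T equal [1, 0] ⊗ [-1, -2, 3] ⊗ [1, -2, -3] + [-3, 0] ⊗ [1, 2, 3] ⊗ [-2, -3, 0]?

Yes

Reconstruct entrywise from the claimed factors. For example, T[0,2,2] = -9 and Σₗ aₗ[0]bₗ[2]cₗ[2] = (1)·(3)·(-3) + (-3)·(3)·(0) = -9; checking all 18 entries, every one matches. The claim holds.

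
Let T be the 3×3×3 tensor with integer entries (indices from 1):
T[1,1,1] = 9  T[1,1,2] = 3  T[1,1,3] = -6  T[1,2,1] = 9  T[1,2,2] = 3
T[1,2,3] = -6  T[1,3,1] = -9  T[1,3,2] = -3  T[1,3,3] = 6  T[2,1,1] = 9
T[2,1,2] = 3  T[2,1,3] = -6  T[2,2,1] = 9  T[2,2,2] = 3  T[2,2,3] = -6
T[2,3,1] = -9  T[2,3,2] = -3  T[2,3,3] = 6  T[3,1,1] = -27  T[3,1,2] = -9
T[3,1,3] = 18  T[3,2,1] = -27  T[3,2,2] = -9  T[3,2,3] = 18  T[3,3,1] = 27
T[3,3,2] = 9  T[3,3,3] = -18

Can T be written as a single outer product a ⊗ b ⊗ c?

The mode-1 fibre T[:,1,1] = [9, 9, -27] gives a = (1, 1, -3) (primitive direction); the mode-2 fibre T[1,:,1] = [9, 9, -9] gives b = (1, 1, -1); then c[k] = T[1,1,k] / (a[1]·b[1]) = [9, 3, -6] / 1 = (9, 3, -6).
Expanding (1, 1, -3) ⊗ (1, 1, -1) ⊗ (9, 3, -6) reproduces all 27 entries of T, so T = (1, 1, -3) ⊗ (1, 1, -1) ⊗ (9, 3, -6) and rank(T) ≤ 1.
Equivalently every frontal slice T[:,:,k] is c[k] times the rank-1 matrix (1, 1, -3) ⊗ (1, 1, -1). So T has rank 1 (it is nonzero).

Yes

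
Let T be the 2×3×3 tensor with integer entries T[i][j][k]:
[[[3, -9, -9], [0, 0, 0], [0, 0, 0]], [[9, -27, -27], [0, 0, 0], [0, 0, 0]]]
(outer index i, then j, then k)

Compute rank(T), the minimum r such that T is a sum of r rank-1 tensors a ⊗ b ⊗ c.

Lower bound: T ≠ 0 (e.g. T[0,0,0] = 3), so rank(T) ≥ 1.
Upper bound: the mode-1 fibre T[:,0,0] = [3, 9] gives a = (1, 3) (primitive direction); the mode-2 fibre T[0,:,0] = [3, 0, 0] gives b = (1, 0, 0); then c[k] = T[0,0,k] / (a[0]·b[0]) = [3, -9, -9] / 1 = (3, -9, -9).
Expanding (1, 3) ⊗ (1, 0, 0) ⊗ (3, -9, -9) reproduces all 18 entries of T, so T = (1, 3) ⊗ (1, 0, 0) ⊗ (3, -9, -9) and rank(T) ≤ 1.
These bounds meet, so rank(T) = 1.

1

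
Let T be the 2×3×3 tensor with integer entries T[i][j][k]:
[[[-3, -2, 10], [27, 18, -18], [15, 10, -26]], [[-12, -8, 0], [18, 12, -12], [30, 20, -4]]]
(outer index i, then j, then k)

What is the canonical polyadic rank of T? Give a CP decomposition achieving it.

Lower bound: the mode-1 unfolding of T (rows indexed by i, columns by (j,k) = (0,0), (0,1), (0,2), (1,0), (1,1), (1,2), (2,0), (2,1), (2,2)) is [[-3, -2, 10, 27, 18, -18, 15, 10, -26], [-12, -8, 0, 18, 12, -12, 30, 20, -4]].
There the 2×2 minor on rows i ∈ {0, 1}, columns (j,k) ∈ {(0,0), (0,2)} is det [[-3, 10], [-12, 0]] = 120 ≠ 0, so this unfolding has rank ≥ 2; CP rank is at least every unfolding rank, so rank(T) ≥ 2. (Flattening ranks never certify an upper bound on CP rank; for that we must actually write T with 2 rank-1 terms.)
Upper bound — finding two terms. Write S_k = T[:,:,k] for the frontal slices: S₀ = [[-3, 27, 15], [-12, 18, 30]], S₁ = [[-2, 18, 10], [-8, 12, 20]], S₂ = [[10, -18, -26], [0, -12, -4]].
If T = a₁ ⊗ b₁ ⊗ c₁ + a₂ ⊗ b₂ ⊗ c₂ then each S_k = c₁[k]·a₁b₁ᵀ + c₂[k]·a₂b₂ᵀ. S₀ and S₂ are linearly independent, so a₁b₁ᵀ and a₂b₂ᵀ must span the same plane of matrices: they are the rank-1 matrices of the form x·S₀ + y·S₂.
The 2×2 minor of x·S₀ + y·S₂ on rows {0,1}, columns {0,1} is 270·x² − 120·y² = 30·(3·x − 2·y)(3·x + 2·y), vanishing at (x:y) = (2:3) and (2:-3).
M₁ = 2·S₀ + 3·S₂ = [[24, 0, -48], [-24, 0, 48]] = 24·(1, -1)(1, 0, -2)ᵀ and M₂ = 2·S₀ − 3·S₂ = [[-36, 108, 108], [-24, 72, 72]] = (-12)·(3, 2)(1, -3, -3)ᵀ, so take a₁ = (1, -1), b₁ = (1, 0, -2), a₂ = (3, 2), b₂ = (1, -3, -3).
Each slice is an integer combination of E₁ = a₁b₁ᵀ and E₂ = a₂b₂ᵀ: S₀ = 6·E₁ − 3·E₂, S₁ = 4·E₁ − 2·E₂, S₂ = 4·E₁ + 2·E₂; reading off coefficients, c₁ = (6, 4, 4) and c₂ = (-3, -2, 2).
Hence T = (1, -1) ⊗ (1, 0, -2) ⊗ (6, 4, 4) + (3, 2) ⊗ (1, -3, -3) ⊗ (-3, -2, 2), so rank(T) ≤ 2.
These bounds meet, so rank(T) = 2.

rank(T) = 2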